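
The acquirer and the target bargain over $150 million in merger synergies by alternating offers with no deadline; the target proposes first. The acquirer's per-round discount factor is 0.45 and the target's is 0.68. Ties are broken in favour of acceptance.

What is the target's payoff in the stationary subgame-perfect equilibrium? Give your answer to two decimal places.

When the target proposes, the acquirer accepts any offer worth at least 0.45 times what the acquirer would get by proposing next round; and vice versa.
This gives x = 150 − 0.45y and y = 150 − 0.68x, where x and y are each side's share when it proposes.
Hence (1 − 0.45·0.68)x = 150(1 − 0.45), i.e. 0.694·x = 82.5.
x ≈ 118.8761; the acquirer's share is 150 − x ≈ 31.1239.

118.88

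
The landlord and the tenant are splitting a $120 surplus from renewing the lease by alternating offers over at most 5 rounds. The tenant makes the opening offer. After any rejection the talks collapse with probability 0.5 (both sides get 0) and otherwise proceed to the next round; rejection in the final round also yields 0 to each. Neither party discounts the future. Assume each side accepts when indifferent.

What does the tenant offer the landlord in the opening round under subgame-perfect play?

By backward induction:
Round 5 (the tenant proposes): the landlord will accept anything ≥ 0, so the tenant offers 0 and keeps 120.
Round 4 (the landlord proposes): rejecting gives the tenant an expected 0.5 × 120 = 60. The landlord offers 60 and keeps 120 − 60 = 60.
Round 3 (the tenant proposes): rejecting gives the landlord an expected 0.5 × 60 = 30, so the tenant offers 30, keeping 90.
Round 2 (the landlord proposes): rejecting gives the tenant an expected 0.5 × 90 = 45, so the landlord offers 45, keeping 75.
Round 1 (the tenant proposes): rejecting gives the landlord an expected 0.5 × 75 = 37.5, so the tenant offers 37.5, keeping 82.5.

37.5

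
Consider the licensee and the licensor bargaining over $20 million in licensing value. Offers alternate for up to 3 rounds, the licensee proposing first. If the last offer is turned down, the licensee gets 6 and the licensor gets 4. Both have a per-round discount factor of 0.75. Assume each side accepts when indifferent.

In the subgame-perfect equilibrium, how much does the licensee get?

14

Solve by backward induction from round 3.
Round 3 (the licensee proposes): the licensor gets 4 if talks fail, so the licensee offers 4 and keeps 16.
Round 2 (the licensor proposes): the licensee can get 16 next round, worth 0.75 × 16 = 12 now; the licensor offers that and keeps 8.
Round 1 (the licensee proposes): the licensor can get 8 next round, worth 0.75 × 8 = 6 now. The licensee offers 6 and keeps 20 − 6 = 14.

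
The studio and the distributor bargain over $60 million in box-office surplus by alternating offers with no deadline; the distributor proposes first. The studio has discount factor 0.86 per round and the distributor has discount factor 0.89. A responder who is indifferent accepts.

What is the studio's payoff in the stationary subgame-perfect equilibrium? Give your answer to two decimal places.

24.19

When the distributor proposes, the studio accepts any offer worth at least 0.86 times what the studio would get by proposing next round; and vice versa.
This gives x = 60 − 0.86y and y = 60 − 0.89x, where x and y are each side's share when it proposes.
Hence (1 − 0.86·0.89)x = 60(1 − 0.86), i.e. 0.2346·x = 8.4.
x ≈ 35.8056; the studio's share is 60 − x ≈ 24.1944.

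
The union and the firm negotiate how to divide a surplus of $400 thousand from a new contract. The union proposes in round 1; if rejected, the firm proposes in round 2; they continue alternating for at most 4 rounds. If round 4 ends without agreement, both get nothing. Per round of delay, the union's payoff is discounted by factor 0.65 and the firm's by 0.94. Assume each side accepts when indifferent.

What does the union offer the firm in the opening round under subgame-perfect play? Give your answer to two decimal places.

361.34

Round 4 (the firm proposes): the union will accept anything ≥ 0, so the firm offers 0 and keeps 400.
Round 3 (the union proposes): the firm can get 400 next round, worth 0.94 × 400 = 376 now, so the union offers 376, keeping 24.
Round 2 (the firm proposes): the union can get 24 next round, worth 0.65 × 24 = 15.6 now; the firm offers that and keeps 384.4.
Round 1 (the union proposes): the firm can get 384.4 next round, worth 0.94 × 384.4 = 361.336 now; the union offers that and keeps 38.664.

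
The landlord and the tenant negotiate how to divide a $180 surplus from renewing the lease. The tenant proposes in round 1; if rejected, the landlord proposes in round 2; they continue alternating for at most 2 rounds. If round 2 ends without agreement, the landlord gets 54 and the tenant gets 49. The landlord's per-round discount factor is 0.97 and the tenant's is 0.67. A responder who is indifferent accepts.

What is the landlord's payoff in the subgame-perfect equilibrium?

127.07

Round 2 (the landlord proposes): the tenant gets 49 if talks fail, so the landlord offers 49 and keeps 131.
Round 1 (the tenant proposes): the landlord can get 131 next round, worth 0.97 × 131 = 127.07 now, so the tenant offers 127.07, keeping 52.93.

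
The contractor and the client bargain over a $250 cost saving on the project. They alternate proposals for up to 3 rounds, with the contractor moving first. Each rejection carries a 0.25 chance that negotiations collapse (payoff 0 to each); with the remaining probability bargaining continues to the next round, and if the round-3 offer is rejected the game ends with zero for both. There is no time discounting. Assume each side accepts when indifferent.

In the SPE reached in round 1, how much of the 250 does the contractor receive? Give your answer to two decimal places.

By backward induction:
Round 3 (the contractor proposes): rejection yields 0 for the client; the contractor offers 0 and keeps 250.
Round 2 (the client proposes): rejecting gives the contractor an expected 0.75 × 250 = 187.5; the client offers that and keeps 62.5.
Round 1 (the contractor proposes): rejecting gives the client an expected 0.75 × 62.5 = 46.875; the contractor offers that and keeps 203.125.

203.13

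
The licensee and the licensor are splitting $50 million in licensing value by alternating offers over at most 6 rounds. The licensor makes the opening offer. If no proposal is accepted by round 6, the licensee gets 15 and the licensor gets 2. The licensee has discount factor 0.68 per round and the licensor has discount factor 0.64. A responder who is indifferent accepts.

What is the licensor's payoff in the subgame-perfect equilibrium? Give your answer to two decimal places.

Round 6 (the licensee proposes): the licensor gets 2 if talks fail, so the licensee offers 2 and keeps 48.
Round 5 (the licensor proposes): the licensee can get 48 next round, worth 0.68 × 48 = 32.64 now; the licensor offers that and keeps 17.36.
Round 4 (the licensee proposes): the licensor can get 17.36 next round, worth 0.64 × 17.36 = 11.1104 now; the licensee offers that and keeps 38.8896.
Round 3 (the licensor proposes): the licensee can get 38.8896 next round, worth 0.68 × 38.8896 = 26.444928 now. The licensor offers 26.444928 and keeps 50 − 26.444928 = 23.555072.
Round 2 (the licensee proposes): the licensor can get 23.555072 next round, worth 0.64 × 23.555072 = 15.07524608 now; the licensee offers that and keeps 34.92475392.
Round 1 (the licensor proposes): the licensee can get 34.92475392 next round, worth 0.68 × 34.92475392 = 23.7488326656 now, so the licensor offers 23.7488326656, keeping 26.2511673344.

26.25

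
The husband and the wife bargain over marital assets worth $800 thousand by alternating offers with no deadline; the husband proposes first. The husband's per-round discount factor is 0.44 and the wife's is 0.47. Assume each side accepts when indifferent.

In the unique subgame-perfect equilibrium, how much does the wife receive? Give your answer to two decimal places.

265.46

In a stationary SPE each proposer offers the other exactly their discounted continuation value.
If the husband keeps x when proposing and the wife keeps y when proposing, then x = 800 − 0.47y and y = 800 − 0.44x.
Solving: x = 800(1 − 0.47) / (1 − 0.44·0.47) = 424 / 0.7932 ≈ 534.5436.
The wife gets 800 − 534.5436 ≈ 265.4564.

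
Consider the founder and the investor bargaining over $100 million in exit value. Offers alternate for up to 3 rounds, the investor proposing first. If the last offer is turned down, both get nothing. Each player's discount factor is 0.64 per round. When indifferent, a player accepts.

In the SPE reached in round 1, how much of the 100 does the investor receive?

76.96

Solve by backward induction from round 3.
Round 3 (the investor proposes): the founder will accept anything ≥ 0, so the investor offers 0 and keeps 100.
Round 2 (the founder proposes): the investor can get 100 next round, worth 0.64 × 100 = 64 now, so the founder offers 64, keeping 36.
Round 1 (the investor proposes): the founder can get 36 next round, worth 0.64 × 36 = 23.04 now; the investor offers that and keeps 76.96.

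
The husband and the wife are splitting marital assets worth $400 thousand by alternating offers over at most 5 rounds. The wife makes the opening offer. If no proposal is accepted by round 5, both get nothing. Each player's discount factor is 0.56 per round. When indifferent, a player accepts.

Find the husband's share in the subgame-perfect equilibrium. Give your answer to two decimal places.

Round 5 (the wife proposes): rejection yields 0 for the husband; the wife offers 0 and keeps 400.
Round 4 (the husband proposes): the wife can get 400 next round, worth 0.56 × 400 = 224 now, so the husband offers 224, keeping 176.
Round 3 (the wife proposes): the husband can get 176 next round, worth 0.56 × 176 = 98.56 now. The wife offers 98.56 and keeps 400 − 98.56 = 301.44.
Round 2 (the husband proposes): the wife can get 301.44 next round, worth 0.56 × 301.44 = 168.8064 now, so the husband offers 168.8064, keeping 231.1936.
Round 1 (the wife proposes): the husband can get 231.1936 next round, worth 0.56 × 231.1936 = 129.468416 now, so the wife offers 129.468416, keeping 270.531584.

129.47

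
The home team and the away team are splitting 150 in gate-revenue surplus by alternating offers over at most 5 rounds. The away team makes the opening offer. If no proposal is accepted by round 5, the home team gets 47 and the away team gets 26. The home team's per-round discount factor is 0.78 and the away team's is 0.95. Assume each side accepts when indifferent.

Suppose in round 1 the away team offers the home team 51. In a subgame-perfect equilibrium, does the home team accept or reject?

Work out the home team's continuation value if the offer is rejected.
Round 5 (the away team proposes): the home team gets 47 if talks fail, so the away team offers 47 and keeps 103.
Round 4 (the home team proposes): the away team can get 103 next round, worth 0.95 × 103 = 97.85 now; the home team offers that and keeps 52.15.
Round 3 (the away team proposes): the home team can get 52.15 next round, worth 0.78 × 52.15 = 40.677 now. The away team offers 40.677 and keeps 150 − 40.677 = 109.323.
Round 2 (the home team proposes): the away team can get 109.323 next round, worth 0.95 × 109.323 = 103.85685 now; the home team offers that and keeps 46.14315.
So by rejecting in round 1, the home team gets 46.14315 next round, worth 0.78 × 46.14315 = 35.991657 now.
Offer 51 ≥ 35.991657, so the home team accepts.

Accept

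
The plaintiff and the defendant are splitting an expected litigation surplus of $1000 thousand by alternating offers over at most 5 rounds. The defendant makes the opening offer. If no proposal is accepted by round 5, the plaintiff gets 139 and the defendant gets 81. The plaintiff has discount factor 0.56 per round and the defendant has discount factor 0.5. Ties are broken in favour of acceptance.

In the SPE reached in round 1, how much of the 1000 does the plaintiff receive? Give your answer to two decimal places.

369.30

Round 5 (the defendant proposes): the plaintiff gets 139 if talks fail, so the defendant offers 139 and keeps 861.
Round 4 (the plaintiff proposes): the defendant can get 861 next round, worth 0.5 × 861 = 430.5 now, so the plaintiff offers 430.5, keeping 569.5.
Round 3 (the defendant proposes): the plaintiff can get 569.5 next round, worth 0.56 × 569.5 = 318.92 now; the defendant offers that and keeps 681.08.
Round 2 (the plaintiff proposes): the defendant can get 681.08 next round, worth 0.5 × 681.08 = 340.54 now. The plaintiff offers 340.54 and keeps 1000 − 340.54 = 659.46.
Round 1 (the defendant proposes): the plaintiff can get 659.46 next round, worth 0.56 × 659.46 = 369.2976 now; the defendant offers that and keeps 630.7024.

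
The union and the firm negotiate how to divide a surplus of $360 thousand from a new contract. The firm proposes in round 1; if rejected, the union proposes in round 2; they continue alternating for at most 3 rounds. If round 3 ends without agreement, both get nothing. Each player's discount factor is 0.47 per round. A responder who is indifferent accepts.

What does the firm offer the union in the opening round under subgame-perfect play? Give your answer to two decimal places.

89.68

Solve by backward induction from round 3.
Round 3 (the firm proposes): rejection yields 0 for the union; the firm offers 0 and keeps 360.
Round 2 (the union proposes): the firm can get 360 next round, worth 0.47 × 360 = 169.2 now; the union offers that and keeps 190.8.
Round 1 (the firm proposes): the union can get 190.8 next round, worth 0.47 × 190.8 = 89.676 now; the firm offers that and keeps 270.324.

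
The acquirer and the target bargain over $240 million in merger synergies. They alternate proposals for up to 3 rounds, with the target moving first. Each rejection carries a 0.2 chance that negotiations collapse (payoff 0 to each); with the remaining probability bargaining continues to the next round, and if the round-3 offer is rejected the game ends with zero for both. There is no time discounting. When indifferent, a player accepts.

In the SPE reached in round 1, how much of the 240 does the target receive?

By backward induction:
Round 3 (the target proposes): the acquirer will accept anything ≥ 0, so the target offers 0 and keeps 240.
Round 2 (the acquirer proposes): rejecting gives the target an expected 0.8 × 240 = 192; the acquirer offers that and keeps 48.
Round 1 (the target proposes): rejecting gives the acquirer an expected 0.8 × 48 = 38.4, so the target offers 38.4, keeping 201.6.

201.6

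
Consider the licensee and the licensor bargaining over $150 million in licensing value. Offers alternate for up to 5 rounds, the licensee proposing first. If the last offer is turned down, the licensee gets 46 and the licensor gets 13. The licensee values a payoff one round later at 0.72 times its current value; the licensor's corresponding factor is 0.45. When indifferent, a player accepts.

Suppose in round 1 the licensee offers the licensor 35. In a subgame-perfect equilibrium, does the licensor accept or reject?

Work out the licensor's continuation value if the offer is rejected.
Round 5 (the licensee proposes): the licensor gets 13 if talks fail, so the licensee offers 13 and keeps 137.
Round 4 (the licensor proposes): the licensee can get 137 next round, worth 0.72 × 137 = 98.64 now, so the licensor offers 98.64, keeping 51.36.
Round 3 (the licensee proposes): the licensor can get 51.36 next round, worth 0.45 × 51.36 = 23.112 now, so the licensee offers 23.112, keeping 126.888.
Round 2 (the licensor proposes): the licensee can get 126.888 next round, worth 0.72 × 126.888 = 91.35936 now. The licensor offers 91.35936 and keeps 150 − 91.35936 = 58.64064.
So by rejecting in round 1, the licensor gets 58.64064 next round, worth 0.45 × 58.64064 = 26.388288 now.
Offer 35 ≥ 26.388288, so the licensor accepts.

Accept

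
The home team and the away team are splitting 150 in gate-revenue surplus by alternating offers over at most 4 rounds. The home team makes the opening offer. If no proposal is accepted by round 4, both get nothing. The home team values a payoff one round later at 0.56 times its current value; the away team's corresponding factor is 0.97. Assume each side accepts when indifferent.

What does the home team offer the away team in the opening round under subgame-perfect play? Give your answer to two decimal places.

143.06

Round 4 (the away team proposes): rejection yields 0 for the home team; the away team offers 0 and keeps 150.
Round 3 (the home team proposes): the away team can get 150 next round, worth 0.97 × 150 = 145.5 now. The home team offers 145.5 and keeps 150 − 145.5 = 4.5.
Round 2 (the away team proposes): the home team can get 4.5 next round, worth 0.56 × 4.5 = 2.52 now, so the away team offers 2.52, keeping 147.48.
Round 1 (the home team proposes): the away team can get 147.48 next round, worth 0.97 × 147.48 = 143.0556 now; the home team offers that and keeps 6.9444.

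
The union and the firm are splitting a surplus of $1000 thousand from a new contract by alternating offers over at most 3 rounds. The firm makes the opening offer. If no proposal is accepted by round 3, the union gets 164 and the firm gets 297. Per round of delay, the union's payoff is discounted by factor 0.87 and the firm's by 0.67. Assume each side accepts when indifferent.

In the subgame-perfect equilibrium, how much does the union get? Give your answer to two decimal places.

382.70

Round 3 (the firm proposes): the union gets 164 if talks fail, so the firm offers 164 and keeps 836.
Round 2 (the union proposes): the firm can get 836 next round, worth 0.67 × 836 = 560.12 now, so the union offers 560.12, keeping 439.88.
Round 1 (the firm proposes): the union can get 439.88 next round, worth 0.87 × 439.88 = 382.6956 now, so the firm offers 382.6956, keeping 617.3044.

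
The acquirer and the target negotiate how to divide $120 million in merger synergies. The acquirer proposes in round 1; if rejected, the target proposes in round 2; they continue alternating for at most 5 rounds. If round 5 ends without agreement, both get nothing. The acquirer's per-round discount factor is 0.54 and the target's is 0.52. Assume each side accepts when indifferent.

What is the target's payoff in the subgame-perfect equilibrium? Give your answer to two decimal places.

36.76

By backward induction:
Round 5 (the acquirer proposes): rejection yields 0 for the target; the acquirer offers 0 and keeps 120.
Round 4 (the target proposes): the acquirer can get 120 next round, worth 0.54 × 120 = 64.8 now. The target offers 64.8 and keeps 120 − 64.8 = 55.2.
Round 3 (the acquirer proposes): the target can get 55.2 next round, worth 0.52 × 55.2 = 28.704 now; the acquirer offers that and keeps 91.296.
Round 2 (the target proposes): the acquirer can get 91.296 next round, worth 0.54 × 91.296 = 49.29984 now. The target offers 49.29984 and keeps 120 − 49.29984 = 70.70016.
Round 1 (the acquirer proposes): the target can get 70.70016 next round, worth 0.52 × 70.70016 = 36.7640832 now, so the acquirer offers 36.7640832, keeping 83.2359168.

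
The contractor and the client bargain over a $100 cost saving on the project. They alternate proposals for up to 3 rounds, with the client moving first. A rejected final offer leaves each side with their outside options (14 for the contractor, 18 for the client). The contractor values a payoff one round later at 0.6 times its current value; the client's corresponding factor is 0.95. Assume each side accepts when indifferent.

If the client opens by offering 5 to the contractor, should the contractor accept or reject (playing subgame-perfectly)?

Reject

Round 3 (the client proposes): the contractor gets 14 if talks fail, so the client offers 14 and keeps 86.
Round 2 (the contractor proposes): the client can get 86 next round, worth 0.95 × 86 = 81.7 now, so the contractor offers 81.7, keeping 18.3.
So by rejecting in round 1, the contractor gets 18.3 next round, worth 0.6 × 18.3 = 10.98 now.
Offer 5 < 10.98, so the contractor rejects.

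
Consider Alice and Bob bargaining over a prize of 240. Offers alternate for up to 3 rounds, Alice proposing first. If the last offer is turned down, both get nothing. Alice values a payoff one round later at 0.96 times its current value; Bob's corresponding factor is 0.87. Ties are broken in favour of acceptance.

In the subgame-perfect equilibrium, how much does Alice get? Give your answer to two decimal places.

231.65

Round 3 (Alice proposes): rejection yields 0 for Bob; Alice offers 0 and keeps 240.
Round 2 (Bob proposes): Alice can get 240 next round, worth 0.96 × 240 = 230.4 now; Bob offers that and keeps 9.6.
Round 1 (Alice proposes): Bob can get 9.6 next round, worth 0.87 × 9.6 = 8.352 now; Alice offers that and keeps 231.648.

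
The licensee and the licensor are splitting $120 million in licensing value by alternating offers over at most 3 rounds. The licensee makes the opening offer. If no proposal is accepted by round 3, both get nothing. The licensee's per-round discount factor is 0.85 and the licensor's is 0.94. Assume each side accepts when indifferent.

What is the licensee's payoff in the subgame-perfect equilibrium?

Round 3 (the licensee proposes): rejection yields 0 for the licensor; the licensee offers 0 and keeps 120.
Round 2 (the licensor proposes): the licensee can get 120 next round, worth 0.85 × 120 = 102 now, so the licensor offers 102, keeping 18.
Round 1 (the licensee proposes): the licensor can get 18 next round, worth 0.94 × 18 = 16.92 now; the licensee offers that and keeps 103.08.

103.08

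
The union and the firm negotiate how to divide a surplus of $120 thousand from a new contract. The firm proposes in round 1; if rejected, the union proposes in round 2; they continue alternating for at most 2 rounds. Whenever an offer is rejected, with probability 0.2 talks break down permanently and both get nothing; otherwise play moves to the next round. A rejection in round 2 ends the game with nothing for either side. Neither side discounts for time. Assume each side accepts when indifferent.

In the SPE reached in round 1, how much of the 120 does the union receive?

96

Round 2 (the union proposes): the firm will accept anything ≥ 0, so the union offers 0 and keeps 120.
Round 1 (the firm proposes): rejecting gives the union an expected 0.8 × 120 = 96, so the firm offers 96, keeping 24.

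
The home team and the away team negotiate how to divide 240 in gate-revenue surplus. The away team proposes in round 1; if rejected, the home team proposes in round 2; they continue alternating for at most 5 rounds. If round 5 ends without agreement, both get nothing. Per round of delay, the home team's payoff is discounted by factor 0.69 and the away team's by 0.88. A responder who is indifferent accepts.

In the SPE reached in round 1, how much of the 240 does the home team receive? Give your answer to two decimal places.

Work backward from the last round.
Round 5 (the away team proposes): rejection yields 0 for the home team; the away team offers 0 and keeps 240.
Round 4 (the home team proposes): the away team can get 240 next round, worth 0.88 × 240 = 211.2 now; the home team offers that and keeps 28.8.
Round 3 (the away team proposes): the home team can get 28.8 next round, worth 0.69 × 28.8 = 19.872 now, so the away team offers 19.872, keeping 220.128.
Round 2 (the home team proposes): the away team can get 220.128 next round, worth 0.88 × 220.128 = 193.71264 now, so the home team offers 193.71264, keeping 46.28736.
Round 1 (the away team proposes): the home team can get 46.28736 next round, worth 0.69 × 46.28736 = 31.9382784 now, so the away team offers 31.9382784, keeping 208.0617216.

31.94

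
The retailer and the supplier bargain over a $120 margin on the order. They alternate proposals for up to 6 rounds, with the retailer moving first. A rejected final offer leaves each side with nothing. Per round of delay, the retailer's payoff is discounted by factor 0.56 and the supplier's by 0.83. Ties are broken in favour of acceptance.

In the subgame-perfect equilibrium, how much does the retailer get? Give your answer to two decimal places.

34.29

Round 6 (the supplier proposes): rejection yields 0 for the retailer; the supplier offers 0 and keeps 120.
Round 5 (the retailer proposes): the supplier can get 120 next round, worth 0.83 × 120 = 99.6 now; the retailer offers that and keeps 20.4.
Round 4 (the supplier proposes): the retailer can get 20.4 next round, worth 0.56 × 20.4 = 11.424 now, so the supplier offers 11.424, keeping 108.576.
Round 3 (the retailer proposes): the supplier can get 108.576 next round, worth 0.83 × 108.576 = 90.11808 now. The retailer offers 90.11808 and keeps 120 − 90.11808 = 29.88192.
Round 2 (the supplier proposes): the retailer can get 29.88192 next round, worth 0.56 × 29.88192 = 16.7338752 now; the supplier offers that and keeps 103.2661248.
Round 1 (the retailer proposes): the supplier can get 103.2661248 next round, worth 0.83 × 103.2661248 = 85.710883584 now, so the retailer offers 85.710883584, keeping 34.289116416.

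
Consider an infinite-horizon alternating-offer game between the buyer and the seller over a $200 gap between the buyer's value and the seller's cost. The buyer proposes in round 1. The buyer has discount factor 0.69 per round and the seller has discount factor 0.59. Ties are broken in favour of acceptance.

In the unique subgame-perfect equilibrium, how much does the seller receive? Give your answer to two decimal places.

In a stationary SPE each proposer offers the other exactly their discounted continuation value.
If the buyer keeps x when proposing and the seller keeps y when proposing, then x = 200 − 0.59y and y = 200 − 0.69x.
Solving: x = 200(1 − 0.59) / (1 − 0.69·0.59) = 82 / 0.5929 ≈ 138.3033.
The seller gets 200 − 138.3033 ≈ 61.6967.

61.70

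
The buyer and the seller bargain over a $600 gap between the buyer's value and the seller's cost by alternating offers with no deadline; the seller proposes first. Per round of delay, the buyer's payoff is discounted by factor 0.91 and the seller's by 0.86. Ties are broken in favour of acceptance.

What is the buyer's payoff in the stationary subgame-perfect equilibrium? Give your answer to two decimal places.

351.61

In a stationary SPE each proposer offers the other exactly their discounted continuation value.
If the seller keeps x when proposing and the buyer keeps y when proposing, then x = 600 − 0.91y and y = 600 − 0.86x.
Solving: x = 600(1 − 0.91) / (1 − 0.86·0.91) = 54 / 0.2174 ≈ 248.3901.
The buyer gets 600 − 248.3901 ≈ 351.6099.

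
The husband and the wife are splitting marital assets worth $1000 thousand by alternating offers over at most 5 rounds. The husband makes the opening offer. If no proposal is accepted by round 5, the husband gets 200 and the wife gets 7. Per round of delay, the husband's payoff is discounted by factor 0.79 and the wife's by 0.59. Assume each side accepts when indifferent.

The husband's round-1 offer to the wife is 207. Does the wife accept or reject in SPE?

Round 5 (the husband proposes): the wife gets 7 if talks fail, so the husband offers 7 and keeps 993.
Round 4 (the wife proposes): the husband can get 993 next round, worth 0.79 × 993 = 784.47 now. The wife offers 784.47 and keeps 1000 − 784.47 = 215.53.
Round 3 (the husband proposes): the wife can get 215.53 next round, worth 0.59 × 215.53 = 127.1627 now, so the husband offers 127.1627, keeping 872.8373.
Round 2 (the wife proposes): the husband can get 872.8373 next round, worth 0.79 × 872.8373 = 689.541467 now; the wife offers that and keeps 310.458533.
So by rejecting in round 1, the wife gets 310.458533 next round, worth 0.59 × 310.458533 = 183.17053447 now.
Offer 207 ≥ 183.17053447, so the wife accepts.

Accept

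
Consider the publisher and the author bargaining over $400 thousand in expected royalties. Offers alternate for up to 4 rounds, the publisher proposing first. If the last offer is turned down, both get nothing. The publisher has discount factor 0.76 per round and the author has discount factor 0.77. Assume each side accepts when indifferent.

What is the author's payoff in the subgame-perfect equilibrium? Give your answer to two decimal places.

Round 4 (the author proposes): rejection yields 0 for the publisher; the author offers 0 and keeps 400.
Round 3 (the publisher proposes): the author can get 400 next round, worth 0.77 × 400 = 308 now, so the publisher offers 308, keeping 92.
Round 2 (the author proposes): the publisher can get 92 next round, worth 0.76 × 92 = 69.92 now. The author offers 69.92 and keeps 400 − 69.92 = 330.08.
Round 1 (the publisher proposes): the author can get 330.08 next round, worth 0.77 × 330.08 = 254.1616 now, so the publisher offers 254.1616, keeping 145.8384.

254.16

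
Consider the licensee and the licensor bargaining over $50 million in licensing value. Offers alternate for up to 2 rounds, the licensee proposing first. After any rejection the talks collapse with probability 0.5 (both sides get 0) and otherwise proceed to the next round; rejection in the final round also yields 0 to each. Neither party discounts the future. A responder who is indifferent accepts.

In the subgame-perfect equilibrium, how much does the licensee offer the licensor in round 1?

25

Round 2 (the licensor proposes): rejection yields 0 for the licensee; the licensor offers 0 and keeps 50.
Round 1 (the licensee proposes): rejecting gives the licensor an expected 0.5 × 50 = 25. The licensee offers 25 and keeps 50 − 25 = 25.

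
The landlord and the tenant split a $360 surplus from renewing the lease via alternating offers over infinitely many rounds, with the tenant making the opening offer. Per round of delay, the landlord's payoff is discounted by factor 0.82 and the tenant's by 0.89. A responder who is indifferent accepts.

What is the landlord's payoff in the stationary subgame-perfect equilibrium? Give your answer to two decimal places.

Let x be the tenant's share when the tenant proposes and y be the landlord's share when the landlord proposes.
The landlord accepts iff offered ≥ 0.82·y, so x = 360 − 0.82y. Symmetrically y = 360 − 0.89x.
Substituting: x = 360 − 0.82(360 − 0.89x), giving x(1 − 0.89·0.82) = 360(1 − 0.82).
So x = 360 × 0.18 / 0.2702 ≈ 239.8224, and the landlord receives 360 − x ≈ 120.1776.

120.18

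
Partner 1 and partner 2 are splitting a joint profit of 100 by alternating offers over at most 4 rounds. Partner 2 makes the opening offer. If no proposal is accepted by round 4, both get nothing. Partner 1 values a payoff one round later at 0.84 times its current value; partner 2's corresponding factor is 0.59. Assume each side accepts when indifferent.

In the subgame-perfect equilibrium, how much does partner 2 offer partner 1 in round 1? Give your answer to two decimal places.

Round 4 (partner 1 proposes): rejection yields 0 for partner 2; partner 1 offers 0 and keeps 100.
Round 3 (partner 2 proposes): partner 1 can get 100 next round, worth 0.84 × 100 = 84 now; partner 2 offers that and keeps 16.
Round 2 (partner 1 proposes): partner 2 can get 16 next round, worth 0.59 × 16 = 9.44 now, so partner 1 offers 9.44, keeping 90.56.
Round 1 (partner 2 proposes): partner 1 can get 90.56 next round, worth 0.84 × 90.56 = 76.0704 now. Partner 2 offers 76.0704 and keeps 100 − 76.0704 = 23.9296.

76.07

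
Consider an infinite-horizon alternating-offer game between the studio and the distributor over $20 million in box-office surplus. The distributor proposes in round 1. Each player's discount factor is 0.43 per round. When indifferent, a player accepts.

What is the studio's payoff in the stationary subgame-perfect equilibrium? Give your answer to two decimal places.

Let x be the distributor's share when the distributor proposes and y be the studio's share when the studio proposes.
The studio accepts iff offered ≥ 0.43·y, so x = 20 − 0.43y. Symmetrically y = 20 − 0.43x.
Substituting: x = 20 − 0.43(20 − 0.43x), giving x(1 − 0.43·0.43) = 20(1 − 0.43).
So x = 20 × 0.57 / 0.8151 ≈ 13.9860, and the studio receives 20 − x ≈ 6.0140.

6.01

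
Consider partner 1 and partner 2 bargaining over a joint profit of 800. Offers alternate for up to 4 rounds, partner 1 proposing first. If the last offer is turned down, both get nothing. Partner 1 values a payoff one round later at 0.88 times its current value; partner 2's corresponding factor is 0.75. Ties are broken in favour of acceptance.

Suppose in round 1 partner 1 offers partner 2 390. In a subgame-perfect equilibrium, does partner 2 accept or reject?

Work out partner 2's continuation value if the offer is rejected.
Round 4 (partner 2 proposes): rejection yields 0 for partner 1; partner 2 offers 0 and keeps 800.
Round 3 (partner 1 proposes): partner 2 can get 800 next round, worth 0.75 × 800 = 600 now; partner 1 offers that and keeps 200.
Round 2 (partner 2 proposes): partner 1 can get 200 next round, worth 0.88 × 200 = 176 now, so partner 2 offers 176, keeping 624.
So by rejecting in round 1, partner 2 gets 624 next round, worth 0.75 × 624 = 468 now.
Offer 390 < 468, so partner 2 rejects.

Reject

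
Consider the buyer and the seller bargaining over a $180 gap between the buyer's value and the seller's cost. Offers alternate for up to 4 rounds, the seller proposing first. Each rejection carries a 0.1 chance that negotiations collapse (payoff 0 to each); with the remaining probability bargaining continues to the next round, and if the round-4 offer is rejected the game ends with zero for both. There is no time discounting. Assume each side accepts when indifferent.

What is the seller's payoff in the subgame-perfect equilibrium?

Round 4 (the buyer proposes): rejection yields 0 for the seller; the buyer offers 0 and keeps 180.
Round 3 (the seller proposes): rejecting gives the buyer an expected 0.9 × 180 = 162. The seller offers 162 and keeps 180 − 162 = 18.
Round 2 (the buyer proposes): rejecting gives the seller an expected 0.9 × 18 = 16.2, so the buyer offers 16.2, keeping 163.8.
Round 1 (the seller proposes): rejecting gives the buyer an expected 0.9 × 163.8 = 147.42, so the seller offers 147.42, keeping 32.58.

32.58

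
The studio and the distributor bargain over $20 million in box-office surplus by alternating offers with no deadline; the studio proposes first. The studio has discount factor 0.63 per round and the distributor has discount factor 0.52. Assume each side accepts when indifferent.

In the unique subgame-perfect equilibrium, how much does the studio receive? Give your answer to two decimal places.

In a stationary SPE each proposer offers the other exactly their discounted continuation value.
If the studio keeps x when proposing and the distributor keeps y when proposing, then x = 20 − 0.52y and y = 20 − 0.63x.
Solving: x = 20(1 − 0.52) / (1 − 0.63·0.52) = 9.6 / 0.6724 ≈ 14.2772.
The distributor gets 20 − 14.2772 ≈ 5.7228.

14.28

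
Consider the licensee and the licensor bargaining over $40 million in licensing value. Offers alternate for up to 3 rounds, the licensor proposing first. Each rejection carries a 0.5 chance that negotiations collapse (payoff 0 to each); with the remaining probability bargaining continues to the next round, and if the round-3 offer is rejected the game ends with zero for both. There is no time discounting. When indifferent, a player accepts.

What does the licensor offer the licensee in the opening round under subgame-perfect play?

10

Round 3 (the licensor proposes): rejection yields 0 for the licensee; the licensor offers 0 and keeps 40.
Round 2 (the licensee proposes): rejecting gives the licensor an expected 0.5 × 40 = 20, so the licensee offers 20, keeping 20.
Round 1 (the licensor proposes): rejecting gives the licensee an expected 0.5 × 20 = 10. The licensor offers 10 and keeps 40 − 10 = 30.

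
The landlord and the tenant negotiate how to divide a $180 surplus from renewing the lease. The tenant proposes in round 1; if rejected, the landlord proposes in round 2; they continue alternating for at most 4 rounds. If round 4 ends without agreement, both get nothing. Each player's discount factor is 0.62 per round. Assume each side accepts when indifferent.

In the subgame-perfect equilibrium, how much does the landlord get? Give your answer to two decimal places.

85.31

Round 4 (the landlord proposes): rejection yields 0 for the tenant; the landlord offers 0 and keeps 180.
Round 3 (the tenant proposes): the landlord can get 180 next round, worth 0.62 × 180 = 111.6 now. The tenant offers 111.6 and keeps 180 − 111.6 = 68.4.
Round 2 (the landlord proposes): the tenant can get 68.4 next round, worth 0.62 × 68.4 = 42.408 now; the landlord offers that and keeps 137.592.
Round 1 (the tenant proposes): the landlord can get 137.592 next round, worth 0.62 × 137.592 = 85.30704 now, so the tenant offers 85.30704, keeping 94.69296.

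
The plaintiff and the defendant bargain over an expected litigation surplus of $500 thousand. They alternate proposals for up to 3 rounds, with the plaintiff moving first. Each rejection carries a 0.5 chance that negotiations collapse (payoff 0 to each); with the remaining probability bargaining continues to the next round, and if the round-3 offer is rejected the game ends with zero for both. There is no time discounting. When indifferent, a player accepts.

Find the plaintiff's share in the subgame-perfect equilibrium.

375

Round 3 (the plaintiff proposes): rejection yields 0 for the defendant; the plaintiff offers 0 and keeps 500.
Round 2 (the defendant proposes): rejecting gives the plaintiff an expected 0.5 × 500 = 250. The defendant offers 250 and keeps 500 − 250 = 250.
Round 1 (the plaintiff proposes): rejecting gives the defendant an expected 0.5 × 250 = 125, so the plaintiff offers 125, keeping 375.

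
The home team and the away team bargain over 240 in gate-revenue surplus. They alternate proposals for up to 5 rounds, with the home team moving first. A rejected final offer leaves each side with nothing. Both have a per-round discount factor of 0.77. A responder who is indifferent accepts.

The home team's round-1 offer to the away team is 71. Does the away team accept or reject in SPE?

Round 5 (the home team proposes): rejection yields 0 for the away team; the home team offers 0 and keeps 240.
Round 4 (the away team proposes): the home team can get 240 next round, worth 0.77 × 240 = 184.8 now; the away team offers that and keeps 55.2.
Round 3 (the home team proposes): the away team can get 55.2 next round, worth 0.77 × 55.2 = 42.504 now; the home team offers that and keeps 197.496.
Round 2 (the away team proposes): the home team can get 197.496 next round, worth 0.77 × 197.496 = 152.07192 now. The away team offers 152.07192 and keeps 240 − 152.07192 = 87.92808.
So by rejecting in round 1, the away team gets 87.92808 next round, worth 0.77 × 87.92808 = 67.7046216 now.
Offer 71 ≥ 67.7046216, so the away team accepts.

Accept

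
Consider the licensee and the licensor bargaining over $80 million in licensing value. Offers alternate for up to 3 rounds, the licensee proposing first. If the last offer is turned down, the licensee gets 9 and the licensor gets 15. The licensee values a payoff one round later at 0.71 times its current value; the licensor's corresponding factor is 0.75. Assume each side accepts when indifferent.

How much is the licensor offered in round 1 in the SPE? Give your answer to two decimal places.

Round 3 (the licensee proposes): the licensor gets 15 if talks fail, so the licensee offers 15 and keeps 65.
Round 2 (the licensor proposes): the licensee can get 65 next round, worth 0.71 × 65 = 46.15 now, so the licensor offers 46.15, keeping 33.85.
Round 1 (the licensee proposes): the licensor can get 33.85 next round, worth 0.75 × 33.85 = 25.3875 now, so the licensee offers 25.3875, keeping 54.6125.

25.39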